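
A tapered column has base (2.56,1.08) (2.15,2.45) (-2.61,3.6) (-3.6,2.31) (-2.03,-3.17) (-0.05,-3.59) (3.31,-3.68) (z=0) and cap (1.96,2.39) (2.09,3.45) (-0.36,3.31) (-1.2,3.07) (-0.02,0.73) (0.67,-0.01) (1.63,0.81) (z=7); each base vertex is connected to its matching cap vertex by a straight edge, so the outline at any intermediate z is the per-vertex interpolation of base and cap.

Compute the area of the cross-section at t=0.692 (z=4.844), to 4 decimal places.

Area at t=0.692: 13.9539

Cross-section at t=0.692: each vertex is (1-t)·p0[i] + t·p1[i].
  v1: (1-0.692)·(2.56,1.08) + 0.692·(1.96,2.39) = (2.1448,1.9865)
  v2: (1-0.692)·(2.15,2.45) + 0.692·(2.09,3.45) = (2.1085,3.1420)
  v3: (1-0.692)·(-2.61,3.6) + 0.692·(-0.36,3.31) = (-1.0530,3.3993)
  v4: (1-0.692)·(-3.6,2.31) + 0.692·(-1.2,3.07) = (-1.9392,2.8359)
  v5: (1-0.692)·(-2.03,-3.17) + 0.692·(-0.02,0.73) = (-0.6391,-0.4712)
  v6: (1-0.692)·(-0.05,-3.59) + 0.692·(0.67,-0.01) = (0.4482,-1.1126)
  v7: (1-0.692)·(3.31,-3.68) + 0.692·(1.63,0.81) = (2.1474,-0.5729)
Shoelace sum Σ(x_i·y_{i+1} − x_{i+1}·y_i):
  i=1: 2.1448·3.1420 − 2.1085·1.9865 = +2.5504 (running +2.5504)
  i=2: 2.1085·3.3993 − -1.0530·3.1420 = +10.4759 (running +13.0263)
  i=3: -1.0530·2.8359 − -1.9392·3.3993 = +3.6057 (running +16.6321)
  i=4: -1.9392·-0.4712 − -0.6391·2.8359 = +2.7261 (running +19.3582)
  i=5: -0.6391·-1.1126 − 0.4482·-0.4712 = +0.9223 (running +20.2805)
  i=6: 0.4482·-0.5729 − 2.1474·-1.1126 = +2.1325 (running +22.4130)
  i=7: 2.1474·1.9865 − 2.1448·-0.5729 = +5.4947 (running +27.9077)
Area = |Σ|/2 = |27.9077|/2 = 13.9539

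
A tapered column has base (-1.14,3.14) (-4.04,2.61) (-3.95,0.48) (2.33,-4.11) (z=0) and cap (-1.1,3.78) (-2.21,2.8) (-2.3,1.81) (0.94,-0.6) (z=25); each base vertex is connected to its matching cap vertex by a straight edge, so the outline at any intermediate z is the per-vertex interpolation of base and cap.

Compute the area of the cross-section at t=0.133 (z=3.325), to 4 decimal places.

Cross-section at t=0.133: each vertex is (1-t)·p0[i] + t·p1[i].
  v1: (1-0.133)·(-1.14,3.14) + 0.133·(-1.1,3.78) = (-1.1347,3.2251)
  v2: (1-0.133)·(-4.04,2.61) + 0.133·(-2.21,2.8) = (-3.7966,2.6353)
  v3: (1-0.133)·(-3.95,0.48) + 0.133·(-2.3,1.81) = (-3.7306,0.6569)
  v4: (1-0.133)·(2.33,-4.11) + 0.133·(0.94,-0.6) = (2.1451,-3.6432)
Shoelace sum Σ(x_i·y_{i+1} − x_{i+1}·y_i):
  i=1: -1.1347·2.6353 − -3.7966·3.2251 = +9.2543 (running +9.2543)
  i=2: -3.7966·0.6569 − -3.7306·2.6353 = +7.3371 (running +16.5914)
  i=3: -3.7306·-3.6432 − 2.1451·0.6569 = +12.1819 (running +28.7733)
  i=4: 2.1451·3.2251 − -1.1347·-3.6432 = +2.7845 (running +31.5578)
Area = |Σ|/2 = |31.5578|/2 = 15.7789

Area at t=0.133: 15.7789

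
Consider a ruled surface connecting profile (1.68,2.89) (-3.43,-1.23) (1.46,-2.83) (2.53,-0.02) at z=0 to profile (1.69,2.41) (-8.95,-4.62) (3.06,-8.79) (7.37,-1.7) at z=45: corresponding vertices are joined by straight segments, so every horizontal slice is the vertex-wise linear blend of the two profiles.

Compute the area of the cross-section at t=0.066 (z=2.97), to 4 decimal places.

Cross-section at t=0.066: each vertex is (1-t)·p0[i] + t·p1[i].
  v1: (1-0.066)·(1.68,2.89) + 0.066·(1.69,2.41) = (1.6807,2.8583)
  v2: (1-0.066)·(-3.43,-1.23) + 0.066·(-8.95,-4.62) = (-3.7943,-1.4537)
  v3: (1-0.066)·(1.46,-2.83) + 0.066·(3.06,-8.79) = (1.5656,-3.2234)
  v4: (1-0.066)·(2.53,-0.02) + 0.066·(7.37,-1.7) = (2.8494,-0.1309)
Shoelace sum Σ(x_i·y_{i+1} − x_{i+1}·y_i):
  i=1: 1.6807·-1.4537 − -3.7943·2.8583 = +8.4021 (running +8.4021)
  i=2: -3.7943·-3.2234 − 1.5656·-1.4537 = +14.5064 (running +22.9086)
  i=3: 1.5656·-0.1309 − 2.8494·-3.2234 = +8.9799 (running +31.8884)
  i=4: 2.8494·2.8583 − 1.6807·-0.1309 = +8.3646 (running +40.2530)
Area = |Σ|/2 = |40.2530|/2 = 20.1265

Area at t=0.066: 20.1265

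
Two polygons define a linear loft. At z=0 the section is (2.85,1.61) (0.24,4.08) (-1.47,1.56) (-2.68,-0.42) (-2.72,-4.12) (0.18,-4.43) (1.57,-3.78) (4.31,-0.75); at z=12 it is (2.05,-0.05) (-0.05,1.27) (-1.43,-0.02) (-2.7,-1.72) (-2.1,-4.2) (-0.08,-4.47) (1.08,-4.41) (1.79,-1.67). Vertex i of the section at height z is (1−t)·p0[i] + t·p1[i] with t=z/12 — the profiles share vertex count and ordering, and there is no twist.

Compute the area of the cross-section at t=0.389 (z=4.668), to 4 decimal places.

Cross-section at t=0.389: each vertex is (1-t)·p0[i] + t·p1[i].
  v1: (1-0.389)·(2.85,1.61) + 0.389·(2.05,-0.05) = (2.5388,0.9643)
  v2: (1-0.389)·(0.24,4.08) + 0.389·(-0.05,1.27) = (0.1272,2.9869)
  v3: (1-0.389)·(-1.47,1.56) + 0.389·(-1.43,-0.02) = (-1.4544,0.9454)
  v4: (1-0.389)·(-2.68,-0.42) + 0.389·(-2.7,-1.72) = (-2.6878,-0.9257)
  v5: (1-0.389)·(-2.72,-4.12) + 0.389·(-2.1,-4.2) = (-2.4788,-4.1511)
  v6: (1-0.389)·(0.18,-4.43) + 0.389·(-0.08,-4.47) = (0.0789,-4.4456)
  v7: (1-0.389)·(1.57,-3.78) + 0.389·(1.08,-4.41) = (1.3794,-4.0251)
  v8: (1-0.389)·(4.31,-0.75) + 0.389·(1.79,-1.67) = (3.3297,-1.1079)
Shoelace sum Σ(x_i·y_{i+1} − x_{i+1}·y_i):
  i=1: 2.5388·2.9869 − 0.1272·0.9643 = +7.4605 (running +7.4605)
  i=2: 0.1272·0.9454 − -1.4544·2.9869 = +4.4645 (running +11.9250)
  i=3: -1.4544·-0.9257 − -2.6878·0.9454 = +3.8873 (running +15.8124)
  i=4: -2.6878·-4.1511 − -2.4788·-0.9257 = +8.8627 (running +24.6750)
  i=5: -2.4788·-4.4456 − 0.0789·-4.1511 = +11.3471 (running +36.0221)
  i=6: 0.0789·-4.0251 − 1.3794·-4.4456 = +5.8147 (running +41.8369)
  i=7: 1.3794·-1.1079 − 3.3297·-4.0251 = +11.8742 (running +53.7111)
  i=8: 3.3297·0.9643 − 2.5388·-1.1079 = +6.0234 (running +59.7345)
Area = |Σ|/2 = |59.7345|/2 = 29.8672

Area at t=0.389: 29.8672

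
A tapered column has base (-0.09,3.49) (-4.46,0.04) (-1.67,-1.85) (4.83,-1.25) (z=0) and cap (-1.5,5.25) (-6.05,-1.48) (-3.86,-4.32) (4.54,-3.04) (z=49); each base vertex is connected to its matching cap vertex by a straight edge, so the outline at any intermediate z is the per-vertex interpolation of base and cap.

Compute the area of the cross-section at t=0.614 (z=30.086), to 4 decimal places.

Cross-section at t=0.614: each vertex is (1-t)·p0[i] + t·p1[i].
  v1: (1-0.614)·(-0.09,3.49) + 0.614·(-1.5,5.25) = (-0.9557,4.5706)
  v2: (1-0.614)·(-4.46,0.04) + 0.614·(-6.05,-1.48) = (-5.4363,-0.8933)
  v3: (1-0.614)·(-1.67,-1.85) + 0.614·(-3.86,-4.32) = (-3.0147,-3.3666)
  v4: (1-0.614)·(4.83,-1.25) + 0.614·(4.54,-3.04) = (4.6519,-2.3491)
Shoelace sum Σ(x_i·y_{i+1} − x_{i+1}·y_i):
  i=1: -0.9557·-0.8933 − -5.4363·4.5706 = +25.7009 (running +25.7009)
  i=2: -5.4363·-3.3666 − -3.0147·-0.8933 = +15.6087 (running +41.3096)
  i=3: -3.0147·-2.3491 − 4.6519·-3.3666 = +22.7427 (running +64.0523)
  i=4: 4.6519·4.5706 − -0.9557·-2.3491 = +19.0173 (running +83.0696)
Area = |Σ|/2 = |83.0696|/2 = 41.5348

Area at t=0.614: 41.5348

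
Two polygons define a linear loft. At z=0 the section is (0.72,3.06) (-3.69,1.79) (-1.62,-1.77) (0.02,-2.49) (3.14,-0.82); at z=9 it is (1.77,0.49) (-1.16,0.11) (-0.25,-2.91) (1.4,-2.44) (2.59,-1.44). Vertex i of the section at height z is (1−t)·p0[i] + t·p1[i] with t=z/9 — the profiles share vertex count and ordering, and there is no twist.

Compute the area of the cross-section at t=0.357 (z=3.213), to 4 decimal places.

Area at t=0.357: 16.3944

Cross-section at t=0.357: each vertex is (1-t)·p0[i] + t·p1[i].
  v1: (1-0.357)·(0.72,3.06) + 0.357·(1.77,0.49) = (1.0948,2.1425)
  v2: (1-0.357)·(-3.69,1.79) + 0.357·(-1.16,0.11) = (-2.7868,1.1902)
  v3: (1-0.357)·(-1.62,-1.77) + 0.357·(-0.25,-2.91) = (-1.1309,-2.1770)
  v4: (1-0.357)·(0.02,-2.49) + 0.357·(1.4,-2.44) = (0.5127,-2.4722)
  v5: (1-0.357)·(3.14,-0.82) + 0.357·(2.59,-1.44) = (2.9437,-1.0413)
Shoelace sum Σ(x_i·y_{i+1} − x_{i+1}·y_i):
  i=1: 1.0948·1.1902 − -2.7868·2.1425 = +7.2739 (running +7.2739)
  i=2: -2.7868·-2.1770 − -1.1309·1.1902 = +7.4128 (running +14.6867)
  i=3: -1.1309·-2.4722 − 0.5127·-2.1770 = +3.9118 (running +18.5985)
  i=4: 0.5127·-1.0413 − 2.9437·-2.4722 = +6.7433 (running +25.3418)
  i=5: 2.9437·2.1425 − 1.0948·-1.0413 = +7.4469 (running +32.7887)
Area = |Σ|/2 = |32.7887|/2 = 16.3944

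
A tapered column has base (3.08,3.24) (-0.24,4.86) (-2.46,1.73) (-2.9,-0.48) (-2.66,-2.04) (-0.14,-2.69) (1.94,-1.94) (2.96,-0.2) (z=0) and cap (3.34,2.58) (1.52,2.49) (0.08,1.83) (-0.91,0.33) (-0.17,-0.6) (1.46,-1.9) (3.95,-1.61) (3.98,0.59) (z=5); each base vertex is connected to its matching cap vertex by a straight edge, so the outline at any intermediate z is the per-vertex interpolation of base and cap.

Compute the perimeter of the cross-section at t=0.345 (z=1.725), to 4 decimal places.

Perimeter at t=0.345: 19.0906

Cross-section at t=0.345: each vertex is (1-t)·p0[i] + t·p1[i].
  v1: (1-0.345)·(3.08,3.24) + 0.345·(3.34,2.58) = (3.1697,3.0123)
  v2: (1-0.345)·(-0.24,4.86) + 0.345·(1.52,2.49) = (0.3672,4.0424)
  v3: (1-0.345)·(-2.46,1.73) + 0.345·(0.08,1.83) = (-1.5837,1.7645)
  v4: (1-0.345)·(-2.9,-0.48) + 0.345·(-0.91,0.33) = (-2.2134,-0.2006)
  v5: (1-0.345)·(-2.66,-2.04) + 0.345·(-0.17,-0.6) = (-1.8010,-1.5432)
  v6: (1-0.345)·(-0.14,-2.69) + 0.345·(1.46,-1.9) = (0.4120,-2.4175)
  v7: (1-0.345)·(1.94,-1.94) + 0.345·(3.95,-1.61) = (2.6334,-1.8261)
  v8: (1-0.345)·(2.96,-0.2) + 0.345·(3.98,0.59) = (3.3119,0.0725)
Perimeter = Σ |v_{i+1} − v_i|:
  edge 1→2: √(-2.8025² + 1.0301²) = 2.9858 (running 2.9858)
  edge 2→3: √(-1.9509² + -2.2779²) = 2.9991 (running 5.9849)
  edge 3→4: √(-0.6298² + -1.9650²) = 2.0635 (running 8.0484)
  edge 4→5: √(0.4125² + -1.3427²) = 1.4046 (running 9.4530)
  edge 5→6: √(2.2130² + -0.8742²) = 2.3794 (running 11.8324)
  edge 6→7: √(2.2214² + 0.5913²) = 2.2988 (running 14.1312)
  edge 7→8: √(0.6785² + 1.8987²) = 2.0163 (running 16.1474)
  edge 8→1: √(-0.1422² + 2.9398²) = 2.9432 (running 19.0906)
Perimeter = 19.0906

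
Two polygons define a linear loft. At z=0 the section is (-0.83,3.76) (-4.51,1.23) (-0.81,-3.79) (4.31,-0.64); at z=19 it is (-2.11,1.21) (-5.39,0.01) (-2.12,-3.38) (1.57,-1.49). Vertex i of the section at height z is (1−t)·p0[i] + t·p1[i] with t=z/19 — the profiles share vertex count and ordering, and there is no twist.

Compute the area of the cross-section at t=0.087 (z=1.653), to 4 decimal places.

Area at t=0.087: 31.5538

Cross-section at t=0.087: each vertex is (1-t)·p0[i] + t·p1[i].
  v1: (1-0.087)·(-0.83,3.76) + 0.087·(-2.11,1.21) = (-0.9414,3.5381)
  v2: (1-0.087)·(-4.51,1.23) + 0.087·(-5.39,0.01) = (-4.5866,1.1239)
  v3: (1-0.087)·(-0.81,-3.79) + 0.087·(-2.12,-3.38) = (-0.9240,-3.7543)
  v4: (1-0.087)·(4.31,-0.64) + 0.087·(1.57,-1.49) = (4.0716,-0.7140)
Shoelace sum Σ(x_i·y_{i+1} − x_{i+1}·y_i):
  i=1: -0.9414·1.1239 − -4.5866·3.5381 = +15.1700 (running +15.1700)
  i=2: -4.5866·-3.7543 − -0.9240·1.1239 = +18.2579 (running +33.4279)
  i=3: -0.9240·-0.7140 − 4.0716·-3.7543 = +15.9459 (running +49.3737)
  i=4: 4.0716·3.5381 − -0.9414·-0.7140 = +13.7339 (running +63.1076)
Area = |Σ|/2 = |63.1076|/2 = 31.5538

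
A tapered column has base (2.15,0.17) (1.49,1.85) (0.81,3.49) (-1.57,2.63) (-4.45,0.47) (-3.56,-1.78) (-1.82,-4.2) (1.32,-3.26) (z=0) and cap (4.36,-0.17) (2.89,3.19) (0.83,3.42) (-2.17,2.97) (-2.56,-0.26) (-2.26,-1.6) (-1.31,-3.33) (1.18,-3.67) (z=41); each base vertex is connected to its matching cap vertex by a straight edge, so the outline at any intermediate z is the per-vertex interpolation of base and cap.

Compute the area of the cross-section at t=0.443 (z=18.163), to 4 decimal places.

Cross-section at t=0.443: each vertex is (1-t)·p0[i] + t·p1[i].
  v1: (1-0.443)·(2.15,0.17) + 0.443·(4.36,-0.17) = (3.1290,0.0194)
  v2: (1-0.443)·(1.49,1.85) + 0.443·(2.89,3.19) = (2.1102,2.4436)
  v3: (1-0.443)·(0.81,3.49) + 0.443·(0.83,3.42) = (0.8189,3.4590)
  v4: (1-0.443)·(-1.57,2.63) + 0.443·(-2.17,2.97) = (-1.8358,2.7806)
  v5: (1-0.443)·(-4.45,0.47) + 0.443·(-2.56,-0.26) = (-3.6127,0.1466)
  v6: (1-0.443)·(-3.56,-1.78) + 0.443·(-2.26,-1.6) = (-2.9841,-1.7003)
  v7: (1-0.443)·(-1.82,-4.2) + 0.443·(-1.31,-3.33) = (-1.5941,-3.8146)
  v8: (1-0.443)·(1.32,-3.26) + 0.443·(1.18,-3.67) = (1.2580,-3.4416)
Shoelace sum Σ(x_i·y_{i+1} − x_{i+1}·y_i):
  i=1: 3.1290·2.4436 − 2.1102·0.0194 = +7.6053 (running +7.6053)
  i=2: 2.1102·3.4590 − 0.8189·2.4436 = +5.2982 (running +12.9034)
  i=3: 0.8189·2.7806 − -1.8358·3.4590 = +8.6270 (running +21.5304)
  i=4: -1.8358·0.1466 − -3.6127·2.7806 = +9.7765 (running +31.3069)
  i=5: -3.6127·-1.7003 − -2.9841·0.1466 = +6.5801 (running +37.8870)
  i=6: -2.9841·-3.8146 − -1.5941·-1.7003 = +8.6728 (running +46.5597)
  i=7: -1.5941·-3.4416 − 1.2580·-3.8146 = +10.2849 (running +56.8446)
  i=8: 1.2580·0.0194 − 3.1290·-3.4416 = +10.7933 (running +67.6380)
Area = |Σ|/2 = |67.6380|/2 = 33.8190

Area at t=0.443: 33.8190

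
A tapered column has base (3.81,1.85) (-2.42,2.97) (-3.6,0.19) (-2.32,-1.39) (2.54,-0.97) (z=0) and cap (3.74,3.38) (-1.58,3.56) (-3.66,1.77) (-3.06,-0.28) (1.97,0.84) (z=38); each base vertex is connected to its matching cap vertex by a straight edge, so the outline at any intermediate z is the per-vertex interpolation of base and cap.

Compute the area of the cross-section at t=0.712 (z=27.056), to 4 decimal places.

Cross-section at t=0.712: each vertex is (1-t)·p0[i] + t·p1[i].
  v1: (1-0.712)·(3.81,1.85) + 0.712·(3.74,3.38) = (3.7602,2.9394)
  v2: (1-0.712)·(-2.42,2.97) + 0.712·(-1.58,3.56) = (-1.8219,3.3901)
  v3: (1-0.712)·(-3.6,0.19) + 0.712·(-3.66,1.77) = (-3.6427,1.3150)
  v4: (1-0.712)·(-2.32,-1.39) + 0.712·(-3.06,-0.28) = (-2.8469,-0.5997)
  v5: (1-0.712)·(2.54,-0.97) + 0.712·(1.97,0.84) = (2.1342,0.3187)
Shoelace sum Σ(x_i·y_{i+1} − x_{i+1}·y_i):
  i=1: 3.7602·3.3901 − -1.8219·2.9394 = +18.1025 (running +18.1025)
  i=2: -1.8219·1.3150 − -3.6427·3.3901 = +9.9534 (running +28.0559)
  i=3: -3.6427·-0.5997 − -2.8469·1.3150 = +5.9280 (running +33.9839)
  i=4: -2.8469·0.3187 − 2.1342·-0.5997 = +0.3725 (running +34.3563)
  i=5: 2.1342·2.9394 − 3.7602·0.3187 = +5.0746 (running +39.4310)
Area = |Σ|/2 = |39.4310|/2 = 19.7155

Area at t=0.712: 19.7155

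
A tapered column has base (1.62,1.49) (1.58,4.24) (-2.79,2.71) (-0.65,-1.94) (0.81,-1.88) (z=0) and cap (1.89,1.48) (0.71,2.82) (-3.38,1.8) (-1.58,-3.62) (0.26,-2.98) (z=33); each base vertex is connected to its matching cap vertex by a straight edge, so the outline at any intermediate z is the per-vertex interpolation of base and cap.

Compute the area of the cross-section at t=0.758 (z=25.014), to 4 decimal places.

Area at t=0.758: 20.0618

Cross-section at t=0.758: each vertex is (1-t)·p0[i] + t·p1[i].
  v1: (1-0.758)·(1.62,1.49) + 0.758·(1.89,1.48) = (1.8247,1.4824)
  v2: (1-0.758)·(1.58,4.24) + 0.758·(0.71,2.82) = (0.9205,3.1636)
  v3: (1-0.758)·(-2.79,2.71) + 0.758·(-3.38,1.8) = (-3.2372,2.0202)
  v4: (1-0.758)·(-0.65,-1.94) + 0.758·(-1.58,-3.62) = (-1.3549,-3.2134)
  v5: (1-0.758)·(0.81,-1.88) + 0.758·(0.26,-2.98) = (0.3931,-2.7138)
Shoelace sum Σ(x_i·y_{i+1} − x_{i+1}·y_i):
  i=1: 1.8247·3.1636 − 0.9205·1.4824 = +4.4079 (running +4.4079)
  i=2: 0.9205·2.0202 − -3.2372·3.1636 = +12.1011 (running +16.5090)
  i=3: -3.2372·-3.2134 − -1.3549·2.0202 = +13.1399 (running +29.6489)
  i=4: -1.3549·-2.7138 − 0.3931·-3.2134 = +4.9402 (running +34.5892)
  i=5: 0.3931·1.4824 − 1.8247·-2.7138 = +5.5345 (running +40.1237)
Area = |Σ|/2 = |40.1237|/2 = 20.0618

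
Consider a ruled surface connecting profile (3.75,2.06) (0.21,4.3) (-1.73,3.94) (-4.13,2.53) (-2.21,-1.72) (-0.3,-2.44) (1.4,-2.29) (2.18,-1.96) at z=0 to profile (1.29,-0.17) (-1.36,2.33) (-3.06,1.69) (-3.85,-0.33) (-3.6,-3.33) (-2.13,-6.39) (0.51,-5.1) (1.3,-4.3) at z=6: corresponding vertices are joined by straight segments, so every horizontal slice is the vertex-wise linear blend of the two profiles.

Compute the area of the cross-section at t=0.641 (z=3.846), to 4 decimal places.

Cross-section at t=0.641: each vertex is (1-t)·p0[i] + t·p1[i].
  v1: (1-0.641)·(3.75,2.06) + 0.641·(1.29,-0.17) = (2.1731,0.6306)
  v2: (1-0.641)·(0.21,4.3) + 0.641·(-1.36,2.33) = (-0.7964,3.0372)
  v3: (1-0.641)·(-1.73,3.94) + 0.641·(-3.06,1.69) = (-2.5825,2.4977)
  v4: (1-0.641)·(-4.13,2.53) + 0.641·(-3.85,-0.33) = (-3.9505,0.6967)
  v5: (1-0.641)·(-2.21,-1.72) + 0.641·(-3.6,-3.33) = (-3.1010,-2.7520)
  v6: (1-0.641)·(-0.3,-2.44) + 0.641·(-2.13,-6.39) = (-1.4730,-4.9719)
  v7: (1-0.641)·(1.4,-2.29) + 0.641·(0.51,-5.1) = (0.8295,-4.0912)
  v8: (1-0.641)·(2.18,-1.96) + 0.641·(1.3,-4.3) = (1.6159,-3.4599)
Shoelace sum Σ(x_i·y_{i+1} − x_{i+1}·y_i):
  i=1: 2.1731·3.0372 − -0.7964·0.6306 = +7.1025 (running +7.1025)
  i=2: -0.7964·2.4977 − -2.5825·3.0372 = +5.8546 (running +12.9571)
  i=3: -2.5825·0.6967 − -3.9505·2.4977 = +8.0681 (running +21.0252)
  i=4: -3.9505·-2.7520 − -3.1010·0.6967 = +13.0325 (running +34.0576)
  i=5: -3.1010·-4.9719 − -1.4730·-2.7520 = +11.3642 (running +45.4218)
  i=6: -1.4730·-4.0912 − 0.8295·-4.9719 = +10.1508 (running +55.5725)
  i=7: 0.8295·-3.4599 − 1.6159·-4.0912 = +3.7410 (running +59.3136)
  i=8: 1.6159·0.6306 − 2.1731·-3.4599 = +8.5379 (running +67.8514)
Area = |Σ|/2 = |67.8514|/2 = 33.9257

Area at t=0.641: 33.9257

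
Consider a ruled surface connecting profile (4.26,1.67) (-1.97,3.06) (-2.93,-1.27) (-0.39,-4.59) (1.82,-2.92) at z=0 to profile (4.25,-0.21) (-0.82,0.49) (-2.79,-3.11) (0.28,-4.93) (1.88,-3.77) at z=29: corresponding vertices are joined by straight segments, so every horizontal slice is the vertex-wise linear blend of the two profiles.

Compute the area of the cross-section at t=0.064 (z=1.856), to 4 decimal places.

Area at t=0.064: 32.1450

Cross-section at t=0.064: each vertex is (1-t)·p0[i] + t·p1[i].
  v1: (1-0.064)·(4.26,1.67) + 0.064·(4.25,-0.21) = (4.2594,1.5497)
  v2: (1-0.064)·(-1.97,3.06) + 0.064·(-0.82,0.49) = (-1.8964,2.8955)
  v3: (1-0.064)·(-2.93,-1.27) + 0.064·(-2.79,-3.11) = (-2.9210,-1.3878)
  v4: (1-0.064)·(-0.39,-4.59) + 0.064·(0.28,-4.93) = (-0.3471,-4.6118)
  v5: (1-0.064)·(1.82,-2.92) + 0.064·(1.88,-3.77) = (1.8238,-2.9744)
Shoelace sum Σ(x_i·y_{i+1} − x_{i+1}·y_i):
  i=1: 4.2594·2.8955 − -1.8964·1.5497 = +15.2719 (running +15.2719)
  i=2: -1.8964·-1.3878 − -2.9210·2.8955 = +11.0897 (running +26.3616)
  i=3: -2.9210·-4.6118 − -0.3471·-1.3878 = +12.9894 (running +39.3510)
  i=4: -0.3471·-2.9744 − 1.8238·-4.6118 = +9.4436 (running +48.7946)
  i=5: 1.8238·1.5497 − 4.2594·-2.9744 = +15.4954 (running +64.2900)
Area = |Σ|/2 = |64.2900|/2 = 32.1450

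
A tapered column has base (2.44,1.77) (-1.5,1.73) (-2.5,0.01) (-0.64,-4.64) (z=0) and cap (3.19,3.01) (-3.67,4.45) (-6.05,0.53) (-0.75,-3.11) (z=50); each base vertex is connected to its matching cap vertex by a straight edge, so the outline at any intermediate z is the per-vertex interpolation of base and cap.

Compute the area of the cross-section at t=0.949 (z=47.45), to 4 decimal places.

Cross-section at t=0.949: each vertex is (1-t)·p0[i] + t·p1[i].
  v1: (1-0.949)·(2.44,1.77) + 0.949·(3.19,3.01) = (3.1517,2.9468)
  v2: (1-0.949)·(-1.5,1.73) + 0.949·(-3.67,4.45) = (-3.5593,4.3113)
  v3: (1-0.949)·(-2.5,0.01) + 0.949·(-6.05,0.53) = (-5.8689,0.5035)
  v4: (1-0.949)·(-0.64,-4.64) + 0.949·(-0.75,-3.11) = (-0.7444,-3.1880)
Shoelace sum Σ(x_i·y_{i+1} − x_{i+1}·y_i):
  i=1: 3.1517·4.3113 − -3.5593·2.9468 = +24.0766 (running +24.0766)
  i=2: -3.5593·0.5035 − -5.8689·4.3113 = +23.5106 (running +47.5872)
  i=3: -5.8689·-3.1880 − -0.7444·0.5035 = +19.0852 (running +66.6724)
  i=4: -0.7444·2.9468 − 3.1517·-3.1880 = +7.8543 (running +74.5267)
Area = |Σ|/2 = |74.5267|/2 = 37.2634

Area at t=0.949: 37.2634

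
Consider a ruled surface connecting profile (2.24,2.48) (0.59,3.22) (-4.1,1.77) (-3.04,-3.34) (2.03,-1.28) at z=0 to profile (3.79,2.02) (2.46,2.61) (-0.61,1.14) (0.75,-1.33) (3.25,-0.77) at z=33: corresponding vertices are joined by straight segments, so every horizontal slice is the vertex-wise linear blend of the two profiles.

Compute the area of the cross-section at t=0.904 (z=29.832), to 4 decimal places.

Area at t=0.904: 12.5742

Cross-section at t=0.904: each vertex is (1-t)·p0[i] + t·p1[i].
  v1: (1-0.904)·(2.24,2.48) + 0.904·(3.79,2.02) = (3.6412,2.0642)
  v2: (1-0.904)·(0.59,3.22) + 0.904·(2.46,2.61) = (2.2805,2.6686)
  v3: (1-0.904)·(-4.1,1.77) + 0.904·(-0.61,1.14) = (-0.9450,1.2005)
  v4: (1-0.904)·(-3.04,-3.34) + 0.904·(0.75,-1.33) = (0.3862,-1.5230)
  v5: (1-0.904)·(2.03,-1.28) + 0.904·(3.25,-0.77) = (3.1329,-0.8190)
Shoelace sum Σ(x_i·y_{i+1} − x_{i+1}·y_i):
  i=1: 3.6412·2.6686 − 2.2805·2.0642 = +5.0095 (running +5.0095)
  i=2: 2.2805·1.2005 − -0.9450·2.6686 = +5.2596 (running +10.2691)
  i=3: -0.9450·-1.5230 − 0.3862·1.2005 = +0.9757 (running +11.2447)
  i=4: 0.3862·-0.8190 − 3.1329·-1.5230 = +4.4550 (running +15.6997)
  i=5: 3.1329·2.0642 − 3.6412·-0.8190 = +9.4488 (running +25.1485)
Area = |Σ|/2 = |25.1485|/2 = 12.5742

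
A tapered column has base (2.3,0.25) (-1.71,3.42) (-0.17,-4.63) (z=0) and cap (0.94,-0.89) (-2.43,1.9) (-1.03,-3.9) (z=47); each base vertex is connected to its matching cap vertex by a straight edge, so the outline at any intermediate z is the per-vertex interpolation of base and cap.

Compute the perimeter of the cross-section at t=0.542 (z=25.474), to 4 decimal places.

Perimeter at t=0.542: 16.1458

Cross-section at t=0.542: each vertex is (1-t)·p0[i] + t·p1[i].
  v1: (1-0.542)·(2.3,0.25) + 0.542·(0.94,-0.89) = (1.5629,-0.3679)
  v2: (1-0.542)·(-1.71,3.42) + 0.542·(-2.43,1.9) = (-2.1002,2.5962)
  v3: (1-0.542)·(-0.17,-4.63) + 0.542·(-1.03,-3.9) = (-0.6361,-4.2343)
Perimeter = Σ |v_{i+1} − v_i|:
  edge 1→2: √(-3.6631² + 2.9640²) = 4.7121 (running 4.7121)
  edge 2→3: √(1.4641² + -6.8305²) = 6.9857 (running 11.6978)
  edge 3→1: √(2.1990² + 3.8665²) = 4.4480 (running 16.1458)
Perimeter = 16.1458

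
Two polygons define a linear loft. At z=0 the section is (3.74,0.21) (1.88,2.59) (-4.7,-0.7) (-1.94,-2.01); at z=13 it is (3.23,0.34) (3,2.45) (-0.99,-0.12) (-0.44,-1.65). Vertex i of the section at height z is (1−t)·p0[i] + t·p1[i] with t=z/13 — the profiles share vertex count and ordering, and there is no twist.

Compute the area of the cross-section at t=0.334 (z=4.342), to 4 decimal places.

Cross-section at t=0.334: each vertex is (1-t)·p0[i] + t·p1[i].
  v1: (1-0.334)·(3.74,0.21) + 0.334·(3.23,0.34) = (3.5697,0.2534)
  v2: (1-0.334)·(1.88,2.59) + 0.334·(3,2.45) = (2.2541,2.5432)
  v3: (1-0.334)·(-4.7,-0.7) + 0.334·(-0.99,-0.12) = (-3.4609,-0.5063)
  v4: (1-0.334)·(-1.94,-2.01) + 0.334·(-0.44,-1.65) = (-1.4390,-1.8898)
Shoelace sum Σ(x_i·y_{i+1} − x_{i+1}·y_i):
  i=1: 3.5697·2.5432 − 2.2541·0.2534 = +8.5073 (running +8.5073)
  i=2: 2.2541·-0.5063 − -3.4609·2.5432 = +7.6606 (running +16.1679)
  i=3: -3.4609·-1.8898 − -1.4390·-0.5063 = +5.8117 (running +21.9795)
  i=4: -1.4390·0.2534 − 3.5697·-1.8898 = +6.3811 (running +28.3607)
Area = |Σ|/2 = |28.3607|/2 = 14.1803

Area at t=0.334: 14.1803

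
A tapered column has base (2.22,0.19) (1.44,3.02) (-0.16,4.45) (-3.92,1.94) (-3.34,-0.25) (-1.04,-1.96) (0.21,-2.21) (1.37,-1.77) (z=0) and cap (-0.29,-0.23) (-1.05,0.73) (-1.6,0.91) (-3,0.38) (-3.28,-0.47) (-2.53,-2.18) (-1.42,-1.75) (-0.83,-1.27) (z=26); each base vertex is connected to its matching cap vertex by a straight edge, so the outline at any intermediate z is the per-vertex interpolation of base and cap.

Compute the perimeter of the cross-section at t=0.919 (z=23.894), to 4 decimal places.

Cross-section at t=0.919: each vertex is (1-t)·p0[i] + t·p1[i].
  v1: (1-0.919)·(2.22,0.19) + 0.919·(-0.29,-0.23) = (-0.0867,-0.1960)
  v2: (1-0.919)·(1.44,3.02) + 0.919·(-1.05,0.73) = (-0.8483,0.9155)
  v3: (1-0.919)·(-0.16,4.45) + 0.919·(-1.6,0.91) = (-1.4834,1.1967)
  v4: (1-0.919)·(-3.92,1.94) + 0.919·(-3,0.38) = (-3.0745,0.5064)
  v5: (1-0.919)·(-3.34,-0.25) + 0.919·(-3.28,-0.47) = (-3.2849,-0.4522)
  v6: (1-0.919)·(-1.04,-1.96) + 0.919·(-2.53,-2.18) = (-2.4093,-2.1622)
  v7: (1-0.919)·(0.21,-2.21) + 0.919·(-1.42,-1.75) = (-1.2880,-1.7873)
  v8: (1-0.919)·(1.37,-1.77) + 0.919·(-0.83,-1.27) = (-0.6518,-1.3105)
Perimeter = Σ |v_{i+1} − v_i|:
  edge 1→2: √(-0.7616² + 1.1115²) = 1.3474 (running 1.3474)
  edge 2→3: √(-0.6351² + 0.2812²) = 0.6945 (running 2.0419)
  edge 3→4: √(-1.5912² + -0.6904²) = 1.7345 (running 3.7764)
  edge 4→5: √(-0.2103² + -0.9585²) = 0.9813 (running 4.7577)
  edge 5→6: √(0.8756² + -1.7100²) = 1.9211 (running 6.6789)
  edge 6→7: √(1.1213² + 0.3749²) = 1.1824 (running 7.8612)
  edge 7→8: √(0.6362² + 0.4768²) = 0.7950 (running 8.6562)
  edge 8→1: √(0.5651² + 1.1145²) = 1.2496 (running 9.9058)
Perimeter = 9.9058

Perimeter at t=0.919: 9.9058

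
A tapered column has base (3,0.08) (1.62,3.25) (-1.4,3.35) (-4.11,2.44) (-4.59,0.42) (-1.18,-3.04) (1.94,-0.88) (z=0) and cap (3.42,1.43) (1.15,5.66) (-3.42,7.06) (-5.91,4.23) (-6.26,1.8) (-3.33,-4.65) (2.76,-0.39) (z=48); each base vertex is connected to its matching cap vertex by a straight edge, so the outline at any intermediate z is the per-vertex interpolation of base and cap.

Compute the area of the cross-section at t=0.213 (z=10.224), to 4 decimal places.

Cross-section at t=0.213: each vertex is (1-t)·p0[i] + t·p1[i].
  v1: (1-0.213)·(3,0.08) + 0.213·(3.42,1.43) = (3.0895,0.3675)
  v2: (1-0.213)·(1.62,3.25) + 0.213·(1.15,5.66) = (1.5199,3.7633)
  v3: (1-0.213)·(-1.4,3.35) + 0.213·(-3.42,7.06) = (-1.8303,4.1402)
  v4: (1-0.213)·(-4.11,2.44) + 0.213·(-5.91,4.23) = (-4.4934,2.8213)
  v5: (1-0.213)·(-4.59,0.42) + 0.213·(-6.26,1.8) = (-4.9457,0.7139)
  v6: (1-0.213)·(-1.18,-3.04) + 0.213·(-3.33,-4.65) = (-1.6380,-3.3829)
  v7: (1-0.213)·(1.94,-0.88) + 0.213·(2.76,-0.39) = (2.1147,-0.7756)
Shoelace sum Σ(x_i·y_{i+1} − x_{i+1}·y_i):
  i=1: 3.0895·3.7633 − 1.5199·0.3675 = +11.0680 (running +11.0680)
  i=2: 1.5199·4.1402 − -1.8303·3.7633 = +13.1806 (running +24.2486)
  i=3: -1.8303·2.8213 − -4.4934·4.1402 = +13.4401 (running +37.6886)
  i=4: -4.4934·0.7139 − -4.9457·2.8213 = +10.7452 (running +48.4338)
  i=5: -4.9457·-3.3829 − -1.6380·0.7139 = +17.9004 (running +66.3342)
  i=6: -1.6380·-0.7756 − 2.1147·-3.3829 = +8.4242 (running +74.7584)
  i=7: 2.1147·0.3675 − 3.0895·-0.7756 = +3.1735 (running +77.9319)
Area = |Σ|/2 = |77.9319|/2 = 38.9660

Area at t=0.213: 38.9660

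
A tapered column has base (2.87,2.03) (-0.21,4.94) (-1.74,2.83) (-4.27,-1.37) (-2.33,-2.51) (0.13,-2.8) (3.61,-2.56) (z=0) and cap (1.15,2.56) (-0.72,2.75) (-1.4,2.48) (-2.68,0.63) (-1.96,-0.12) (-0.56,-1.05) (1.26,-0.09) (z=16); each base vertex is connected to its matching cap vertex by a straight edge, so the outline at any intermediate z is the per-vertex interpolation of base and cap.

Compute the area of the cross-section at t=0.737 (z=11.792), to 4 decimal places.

Area at t=0.737: 16.1062

Cross-section at t=0.737: each vertex is (1-t)·p0[i] + t·p1[i].
  v1: (1-0.737)·(2.87,2.03) + 0.737·(1.15,2.56) = (1.6024,2.4206)
  v2: (1-0.737)·(-0.21,4.94) + 0.737·(-0.72,2.75) = (-0.5859,3.3260)
  v3: (1-0.737)·(-1.74,2.83) + 0.737·(-1.4,2.48) = (-1.4894,2.5720)
  v4: (1-0.737)·(-4.27,-1.37) + 0.737·(-2.68,0.63) = (-3.0982,0.1040)
  v5: (1-0.737)·(-2.33,-2.51) + 0.737·(-1.96,-0.12) = (-2.0573,-0.7486)
  v6: (1-0.737)·(0.13,-2.8) + 0.737·(-0.56,-1.05) = (-0.3785,-1.5103)
  v7: (1-0.737)·(3.61,-2.56) + 0.737·(1.26,-0.09) = (1.8780,-0.7396)
Shoelace sum Σ(x_i·y_{i+1} − x_{i+1}·y_i):
  i=1: 1.6024·3.3260 − -0.5859·2.4206 = +6.7476 (running +6.7476)
  i=2: -0.5859·2.5720 − -1.4894·3.3260 = +3.4469 (running +10.1944)
  i=3: -1.4894·0.1040 − -3.0982·2.5720 = +7.8137 (running +18.0082)
  i=4: -3.0982·-0.7486 − -2.0573·0.1040 = +2.5332 (running +20.5413)
  i=5: -2.0573·-1.5103 − -0.3785·-0.7486 = +2.8237 (running +23.3650)
  i=6: -0.3785·-0.7396 − 1.8780·-1.5103 = +3.1163 (running +26.4813)
  i=7: 1.8780·2.4206 − 1.6024·-0.7396 = +5.7311 (running +32.2125)
Area = |Σ|/2 = |32.2125|/2 = 16.1062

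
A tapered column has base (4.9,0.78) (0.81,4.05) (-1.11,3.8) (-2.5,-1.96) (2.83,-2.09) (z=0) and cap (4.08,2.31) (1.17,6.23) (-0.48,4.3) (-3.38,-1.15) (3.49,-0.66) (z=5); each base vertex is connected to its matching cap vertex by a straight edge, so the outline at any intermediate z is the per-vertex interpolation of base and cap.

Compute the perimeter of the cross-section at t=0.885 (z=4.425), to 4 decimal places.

Perimeter at t=0.885: 23.2088

Cross-section at t=0.885: each vertex is (1-t)·p0[i] + t·p1[i].
  v1: (1-0.885)·(4.9,0.78) + 0.885·(4.08,2.31) = (4.1743,2.1341)
  v2: (1-0.885)·(0.81,4.05) + 0.885·(1.17,6.23) = (1.1286,5.9793)
  v3: (1-0.885)·(-1.11,3.8) + 0.885·(-0.48,4.3) = (-0.5524,4.2425)
  v4: (1-0.885)·(-2.5,-1.96) + 0.885·(-3.38,-1.15) = (-3.2788,-1.2431)
  v5: (1-0.885)·(2.83,-2.09) + 0.885·(3.49,-0.66) = (3.4141,-0.8245)
Perimeter = Σ |v_{i+1} − v_i|:
  edge 1→2: √(-3.0457² + 3.8453²) = 4.9053 (running 4.9053)
  edge 2→3: √(-1.6810² + -1.7368²) = 2.4171 (running 7.3224)
  edge 3→4: √(-2.7264² + -5.4856²) = 6.1258 (running 13.4482)
  edge 4→5: √(6.6929² + 0.4187²) = 6.7060 (running 20.1542)
  edge 5→1: √(0.7602² + 2.9585²) = 3.0546 (running 23.2088)
Perimeter = 23.2088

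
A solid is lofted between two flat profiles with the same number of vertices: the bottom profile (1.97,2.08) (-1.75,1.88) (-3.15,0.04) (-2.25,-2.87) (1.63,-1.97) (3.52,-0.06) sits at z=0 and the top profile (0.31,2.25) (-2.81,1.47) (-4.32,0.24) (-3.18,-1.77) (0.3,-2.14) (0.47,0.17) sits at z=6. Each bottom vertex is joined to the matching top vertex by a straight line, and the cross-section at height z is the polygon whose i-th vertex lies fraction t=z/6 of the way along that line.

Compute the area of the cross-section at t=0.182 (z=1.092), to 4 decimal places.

Cross-section at t=0.182: each vertex is (1-t)·p0[i] + t·p1[i].
  v1: (1-0.182)·(1.97,2.08) + 0.182·(0.31,2.25) = (1.6679,2.1109)
  v2: (1-0.182)·(-1.75,1.88) + 0.182·(-2.81,1.47) = (-1.9429,1.8054)
  v3: (1-0.182)·(-3.15,0.04) + 0.182·(-4.32,0.24) = (-3.3629,0.0764)
  v4: (1-0.182)·(-2.25,-2.87) + 0.182·(-3.18,-1.77) = (-2.4193,-2.6698)
  v5: (1-0.182)·(1.63,-1.97) + 0.182·(0.3,-2.14) = (1.3879,-2.0009)
  v6: (1-0.182)·(3.52,-0.06) + 0.182·(0.47,0.17) = (2.9649,-0.0181)
Shoelace sum Σ(x_i·y_{i+1} − x_{i+1}·y_i):
  i=1: 1.6679·1.8054 − -1.9429·2.1109 = +7.1125 (running +7.1125)
  i=2: -1.9429·0.0764 − -3.3629·1.8054 = +5.9229 (running +13.0355)
  i=3: -3.3629·-2.6698 − -2.4193·0.0764 = +9.1632 (running +22.1987)
  i=4: -2.4193·-2.0009 − 1.3879·-2.6698 = +8.5463 (running +30.7450)
  i=5: 1.3879·-0.0181 − 2.9649·-2.0009 = +5.9074 (running +36.6524)
  i=6: 2.9649·2.1109 − 1.6679·-0.0181 = +6.2890 (running +42.9414)
Area = |Σ|/2 = |42.9414|/2 = 21.4707

Area at t=0.182: 21.4707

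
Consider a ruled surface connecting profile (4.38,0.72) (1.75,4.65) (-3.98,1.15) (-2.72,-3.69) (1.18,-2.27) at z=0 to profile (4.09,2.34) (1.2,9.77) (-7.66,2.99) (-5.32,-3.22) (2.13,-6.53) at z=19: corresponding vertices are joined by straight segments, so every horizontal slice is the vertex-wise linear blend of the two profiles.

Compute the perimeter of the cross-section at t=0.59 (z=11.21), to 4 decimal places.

Perimeter at t=0.59: 34.9566

Cross-section at t=0.59: each vertex is (1-t)·p0[i] + t·p1[i].
  v1: (1-0.59)·(4.38,0.72) + 0.59·(4.09,2.34) = (4.2089,1.6758)
  v2: (1-0.59)·(1.75,4.65) + 0.59·(1.2,9.77) = (1.4255,7.6708)
  v3: (1-0.59)·(-3.98,1.15) + 0.59·(-7.66,2.99) = (-6.1512,2.2356)
  v4: (1-0.59)·(-2.72,-3.69) + 0.59·(-5.32,-3.22) = (-4.2540,-3.4127)
  v5: (1-0.59)·(1.18,-2.27) + 0.59·(2.13,-6.53) = (1.7405,-4.7834)
Perimeter = Σ |v_{i+1} − v_i|:
  edge 1→2: √(-2.7834² + 5.9950²) = 6.6096 (running 6.6096)
  edge 2→3: √(-7.5767² + -5.4352²) = 9.3246 (running 15.9342)
  edge 3→4: √(1.8972² + -5.6483²) = 5.9584 (running 21.8926)
  edge 4→5: √(5.9945² + -1.3707²) = 6.1492 (running 28.0418)
  edge 5→1: √(2.4684² + 6.4592²) = 6.9148 (running 34.9566)
Perimeter = 34.9566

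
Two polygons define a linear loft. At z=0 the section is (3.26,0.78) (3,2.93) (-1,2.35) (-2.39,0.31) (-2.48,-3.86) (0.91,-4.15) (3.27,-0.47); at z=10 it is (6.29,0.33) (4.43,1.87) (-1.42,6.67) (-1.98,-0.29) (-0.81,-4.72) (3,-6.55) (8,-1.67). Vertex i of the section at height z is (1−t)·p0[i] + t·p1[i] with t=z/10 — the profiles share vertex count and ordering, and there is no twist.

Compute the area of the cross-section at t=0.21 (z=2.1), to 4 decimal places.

Area at t=0.21: 39.4753

Cross-section at t=0.21: each vertex is (1-t)·p0[i] + t·p1[i].
  v1: (1-0.21)·(3.26,0.78) + 0.21·(6.29,0.33) = (3.8963,0.6855)
  v2: (1-0.21)·(3,2.93) + 0.21·(4.43,1.87) = (3.3003,2.7074)
  v3: (1-0.21)·(-1,2.35) + 0.21·(-1.42,6.67) = (-1.0882,3.2572)
  v4: (1-0.21)·(-2.39,0.31) + 0.21·(-1.98,-0.29) = (-2.3039,0.1840)
  v5: (1-0.21)·(-2.48,-3.86) + 0.21·(-0.81,-4.72) = (-2.1293,-4.0406)
  v6: (1-0.21)·(0.91,-4.15) + 0.21·(3,-6.55) = (1.3489,-4.6540)
  v7: (1-0.21)·(3.27,-0.47) + 0.21·(8,-1.67) = (4.2633,-0.7220)
Shoelace sum Σ(x_i·y_{i+1} − x_{i+1}·y_i):
  i=1: 3.8963·2.7074 − 3.3003·0.6855 = +8.2865 (running +8.2865)
  i=2: 3.3003·3.2572 − -1.0882·2.7074 = +13.6959 (running +21.9824)
  i=3: -1.0882·0.1840 − -2.3039·3.2572 = +7.3040 (running +29.2865)
  i=4: -2.3039·-4.0406 − -2.1293·0.1840 = +9.7009 (running +38.9874)
  i=5: -2.1293·-4.6540 − 1.3489·-4.0406 = +15.3601 (running +54.3475)
  i=6: 1.3489·-0.7220 − 4.2633·-4.6540 = +18.8675 (running +73.2150)
  i=7: 4.2633·0.6855 − 3.8963·-0.7220 = +5.7356 (running +78.9506)
Area = |Σ|/2 = |78.9506|/2 = 39.4753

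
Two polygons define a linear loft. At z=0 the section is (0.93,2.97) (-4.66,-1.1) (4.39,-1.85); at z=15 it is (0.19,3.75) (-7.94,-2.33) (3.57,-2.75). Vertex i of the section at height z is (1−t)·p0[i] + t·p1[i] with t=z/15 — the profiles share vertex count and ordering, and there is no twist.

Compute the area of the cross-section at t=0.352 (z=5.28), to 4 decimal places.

Area at t=0.352: 25.7417

Cross-section at t=0.352: each vertex is (1-t)·p0[i] + t·p1[i].
  v1: (1-0.352)·(0.93,2.97) + 0.352·(0.19,3.75) = (0.6695,3.2446)
  v2: (1-0.352)·(-4.66,-1.1) + 0.352·(-7.94,-2.33) = (-5.8146,-1.5330)
  v3: (1-0.352)·(4.39,-1.85) + 0.352·(3.57,-2.75) = (4.1014,-2.1668)
Shoelace sum Σ(x_i·y_{i+1} − x_{i+1}·y_i):
  i=1: 0.6695·-1.5330 − -5.8146·3.2446 = +17.8393 (running +17.8393)
  i=2: -5.8146·-2.1668 − 4.1014·-1.5330 = +18.8862 (running +36.7256)
  i=3: 4.1014·3.2446 − 0.6695·-2.1668 = +14.7578 (running +51.4834)
Area = |Σ|/2 = |51.4834|/2 = 25.7417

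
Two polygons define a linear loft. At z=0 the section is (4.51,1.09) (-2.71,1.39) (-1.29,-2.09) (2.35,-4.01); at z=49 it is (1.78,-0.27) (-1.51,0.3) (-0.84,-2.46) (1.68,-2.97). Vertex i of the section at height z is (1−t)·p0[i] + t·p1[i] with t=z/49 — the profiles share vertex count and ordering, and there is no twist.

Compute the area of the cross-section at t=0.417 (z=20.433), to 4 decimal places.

Cross-section at t=0.417: each vertex is (1-t)·p0[i] + t·p1[i].
  v1: (1-0.417)·(4.51,1.09) + 0.417·(1.78,-0.27) = (3.3716,0.5229)
  v2: (1-0.417)·(-2.71,1.39) + 0.417·(-1.51,0.3) = (-2.2096,0.9355)
  v3: (1-0.417)·(-1.29,-2.09) + 0.417·(-0.84,-2.46) = (-1.1023,-2.2443)
  v4: (1-0.417)·(2.35,-4.01) + 0.417·(1.68,-2.97) = (2.0706,-3.5763)
Shoelace sum Σ(x_i·y_{i+1} − x_{i+1}·y_i):
  i=1: 3.3716·0.9355 − -2.2096·0.5229 = +4.3094 (running +4.3094)
  i=2: -2.2096·-2.2443 − -1.1023·0.9355 = +5.9902 (running +10.2996)
  i=3: -1.1023·-3.5763 − 2.0706·-2.2443 = +8.5894 (running +18.8890)
  i=4: 2.0706·0.5229 − 3.3716·-3.5763 = +13.1406 (running +32.0295)
Area = |Σ|/2 = |32.0295|/2 = 16.0148

Area at t=0.417: 16.0148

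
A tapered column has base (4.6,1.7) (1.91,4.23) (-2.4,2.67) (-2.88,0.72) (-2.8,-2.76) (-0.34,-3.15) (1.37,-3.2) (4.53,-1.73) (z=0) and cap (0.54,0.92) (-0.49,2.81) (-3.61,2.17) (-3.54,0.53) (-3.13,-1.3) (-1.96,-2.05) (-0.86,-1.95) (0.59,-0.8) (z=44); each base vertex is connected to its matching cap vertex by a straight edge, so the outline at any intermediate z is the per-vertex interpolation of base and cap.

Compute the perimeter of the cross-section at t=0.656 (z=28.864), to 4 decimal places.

Cross-section at t=0.656: each vertex is (1-t)·p0[i] + t·p1[i].
  v1: (1-0.656)·(4.6,1.7) + 0.656·(0.54,0.92) = (1.9366,1.1883)
  v2: (1-0.656)·(1.91,4.23) + 0.656·(-0.49,2.81) = (0.3356,3.2985)
  v3: (1-0.656)·(-2.4,2.67) + 0.656·(-3.61,2.17) = (-3.1938,2.3420)
  v4: (1-0.656)·(-2.88,0.72) + 0.656·(-3.54,0.53) = (-3.3130,0.5954)
  v5: (1-0.656)·(-2.8,-2.76) + 0.656·(-3.13,-1.3) = (-3.0165,-1.8022)
  v6: (1-0.656)·(-0.34,-3.15) + 0.656·(-1.96,-2.05) = (-1.4027,-2.4284)
  v7: (1-0.656)·(1.37,-3.2) + 0.656·(-0.86,-1.95) = (-0.0929,-2.3800)
  v8: (1-0.656)·(4.53,-1.73) + 0.656·(0.59,-0.8) = (1.9454,-1.1199)
Perimeter = Σ |v_{i+1} − v_i|:
  edge 1→2: √(-1.6010² + 2.1102²) = 2.6488 (running 2.6488)
  edge 2→3: √(-3.5294² + -0.9565²) = 3.6567 (running 6.3055)
  edge 3→4: √(-0.1192² + -1.7466²) = 1.7507 (running 8.0562)
  edge 4→5: √(0.2965² + -2.3976²) = 2.4159 (running 10.4720)
  edge 5→6: √(1.6138² + -0.6262²) = 1.7310 (running 12.2030)
  edge 6→7: √(1.3098² + 0.0484²) = 1.3107 (running 13.5137)
  edge 7→8: √(2.0382² + 1.2601²) = 2.3963 (running 15.9100)
  edge 8→1: √(-0.0087² + 2.3082²) = 2.3083 (running 18.2183)
Perimeter = 18.2183

Perimeter at t=0.656: 18.2183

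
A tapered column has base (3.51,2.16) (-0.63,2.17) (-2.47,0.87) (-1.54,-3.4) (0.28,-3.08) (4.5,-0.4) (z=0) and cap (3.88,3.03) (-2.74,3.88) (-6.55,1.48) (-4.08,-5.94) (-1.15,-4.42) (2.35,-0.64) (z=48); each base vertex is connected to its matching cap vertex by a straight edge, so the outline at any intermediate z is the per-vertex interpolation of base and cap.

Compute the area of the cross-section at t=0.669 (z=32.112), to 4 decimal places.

Cross-section at t=0.669: each vertex is (1-t)·p0[i] + t·p1[i].
  v1: (1-0.669)·(3.51,2.16) + 0.669·(3.88,3.03) = (3.7575,2.7420)
  v2: (1-0.669)·(-0.63,2.17) + 0.669·(-2.74,3.88) = (-2.0416,3.3140)
  v3: (1-0.669)·(-2.47,0.87) + 0.669·(-6.55,1.48) = (-5.1995,1.2781)
  v4: (1-0.669)·(-1.54,-3.4) + 0.669·(-4.08,-5.94) = (-3.2393,-5.0993)
  v5: (1-0.669)·(0.28,-3.08) + 0.669·(-1.15,-4.42) = (-0.6767,-3.9765)
  v6: (1-0.669)·(4.5,-0.4) + 0.669·(2.35,-0.64) = (3.0617,-0.5606)
Shoelace sum Σ(x_i·y_{i+1} − x_{i+1}·y_i):
  i=1: 3.7575·3.3140 − -2.0416·2.7420 = +18.0505 (running +18.0505)
  i=2: -2.0416·1.2781 − -5.1995·3.3140 = +14.6218 (running +32.6723)
  i=3: -5.1995·-5.0993 − -3.2393·1.2781 = +30.6538 (running +63.3261)
  i=4: -3.2393·-3.9765 − -0.6767·-5.0993 = +9.4303 (running +72.7564)
  i=5: -0.6767·-0.5606 − 3.0617·-3.9765 = +12.5538 (running +85.3102)
  i=6: 3.0617·2.7420 − 3.7575·-0.5606 = +10.5015 (running +95.8117)
Area = |Σ|/2 = |95.8117|/2 = 47.9058

Area at t=0.669: 47.9058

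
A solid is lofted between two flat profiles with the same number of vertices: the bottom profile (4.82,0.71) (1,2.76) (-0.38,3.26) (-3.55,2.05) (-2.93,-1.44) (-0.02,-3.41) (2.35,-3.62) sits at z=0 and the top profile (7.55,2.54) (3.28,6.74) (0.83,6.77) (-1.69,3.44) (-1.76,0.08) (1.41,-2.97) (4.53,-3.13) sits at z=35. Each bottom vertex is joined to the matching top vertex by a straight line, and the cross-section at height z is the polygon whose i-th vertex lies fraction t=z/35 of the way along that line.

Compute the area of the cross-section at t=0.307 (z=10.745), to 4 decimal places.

Cross-section at t=0.307: each vertex is (1-t)·p0[i] + t·p1[i].
  v1: (1-0.307)·(4.82,0.71) + 0.307·(7.55,2.54) = (5.6581,1.2718)
  v2: (1-0.307)·(1,2.76) + 0.307·(3.28,6.74) = (1.7000,3.9819)
  v3: (1-0.307)·(-0.38,3.26) + 0.307·(0.83,6.77) = (-0.0085,4.3376)
  v4: (1-0.307)·(-3.55,2.05) + 0.307·(-1.69,3.44) = (-2.9790,2.4767)
  v5: (1-0.307)·(-2.93,-1.44) + 0.307·(-1.76,0.08) = (-2.5708,-0.9734)
  v6: (1-0.307)·(-0.02,-3.41) + 0.307·(1.41,-2.97) = (0.4190,-3.2749)
  v7: (1-0.307)·(2.35,-3.62) + 0.307·(4.53,-3.13) = (3.0193,-3.4696)
Shoelace sum Σ(x_i·y_{i+1} − x_{i+1}·y_i):
  i=1: 5.6581·3.9819 − 1.7000·1.2718 = +20.3678 (running +20.3678)
  i=2: 1.7000·4.3376 − -0.0085·3.9819 = +7.4077 (running +27.7754)
  i=3: -0.0085·2.4767 − -2.9790·4.3376 = +12.9004 (running +40.6758)
  i=4: -2.9790·-0.9734 − -2.5708·2.4767 = +9.2668 (running +49.9427)
  i=5: -2.5708·-3.2749 − 0.4190·-0.9734 = +8.8270 (running +58.7697)
  i=6: 0.4190·-3.4696 − 3.0193·-3.2749 = +8.4341 (running +67.2038)
  i=7: 3.0193·1.2718 − 5.6581·-3.4696 = +23.4711 (running +90.6749)
Area = |Σ|/2 = |90.6749|/2 = 45.3374

Area at t=0.307: 45.3374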